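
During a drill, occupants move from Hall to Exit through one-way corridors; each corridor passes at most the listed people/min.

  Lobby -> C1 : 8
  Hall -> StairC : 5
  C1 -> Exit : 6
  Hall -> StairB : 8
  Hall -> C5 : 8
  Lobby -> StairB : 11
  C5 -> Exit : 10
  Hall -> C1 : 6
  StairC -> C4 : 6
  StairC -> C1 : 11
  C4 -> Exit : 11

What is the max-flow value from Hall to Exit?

Augment Hall→C1→Exit: bottleneck 6, flow now 6.
Augment Hall→C5→Exit: bottleneck 8, flow now 14.
Augment Hall→StairC→C4→Exit: bottleneck 5, flow now 19.
No augmenting path remains; maximum flow = 19.
In the residual graph, reachable from Hall: {Hall, StairB}.
Min-cut edges: Hall→StairC (5), Hall→C1 (6), Hall→C5 (8); capacity 5 + 6 + 8 = 19.
This cut is saturated, so no flow can exceed 19.

19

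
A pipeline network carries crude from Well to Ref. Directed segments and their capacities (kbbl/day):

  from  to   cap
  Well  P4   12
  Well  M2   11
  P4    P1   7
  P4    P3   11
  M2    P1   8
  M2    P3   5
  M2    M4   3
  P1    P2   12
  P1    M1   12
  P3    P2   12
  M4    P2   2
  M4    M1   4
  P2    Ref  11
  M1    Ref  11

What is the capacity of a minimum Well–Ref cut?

22

Augment Well→P4→P1→P2→Ref: bottleneck 7, flow now 7.
Augment Well→P4→P3→P2→Ref: bottleneck 4, flow now 11.
Augment Well→M2→P1→M1→Ref: bottleneck 8, flow now 19.
Augment Well→M2→M4→M1→Ref: bottleneck 3, flow now 22.
No augmenting path remains; maximum flow = 22.
By max-flow min-cut, the minimum cut capacity equals the max flow.
In the residual graph, reachable from Well: {Well, P4, M2, P1, P3, M4, P2, M1}.
Min-cut edges: P2→Ref (11), M1→Ref (11); capacity 11 + 11 = 22.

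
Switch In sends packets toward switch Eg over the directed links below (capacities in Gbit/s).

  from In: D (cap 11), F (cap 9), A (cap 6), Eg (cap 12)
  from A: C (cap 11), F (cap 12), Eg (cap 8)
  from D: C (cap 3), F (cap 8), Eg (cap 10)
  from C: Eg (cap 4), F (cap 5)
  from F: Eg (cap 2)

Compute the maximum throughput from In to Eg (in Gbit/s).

31

Augment In→Eg: bottleneck 12, flow now 12.
Augment In→A→Eg: bottleneck 6, flow now 18.
Augment In→D→Eg: bottleneck 10, flow now 28.
Augment In→F→Eg: bottleneck 2, flow now 30.
Augment In→D→C→Eg: bottleneck 1, flow now 31.
No augmenting path remains; maximum flow = 31.
In the residual graph, reachable from In: {In, F}.
Min-cut edges: In→A (6), In→D (11), In→Eg (12), F→Eg (2); capacity 6 + 11 + 12 + 2 = 31.
This cut is saturated, so no flow can exceed 31.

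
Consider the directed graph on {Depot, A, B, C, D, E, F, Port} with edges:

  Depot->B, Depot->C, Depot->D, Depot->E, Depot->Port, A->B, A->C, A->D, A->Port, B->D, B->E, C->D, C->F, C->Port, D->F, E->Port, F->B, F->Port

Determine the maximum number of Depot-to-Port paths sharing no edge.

Assign every edge capacity 1; by Menger, the answer equals the max flow.
Path Depot→Port (+1); total 1.
Path Depot→C→Port (+1); total 2.
Path Depot→E→Port (+1); total 3.
Path Depot→D→F→Port (+1); total 4.
No residual Depot→Port path; max flow = 4.
Certifying cut of size 4: {D→F, Depot→C, Depot→Port, E→Port}.

4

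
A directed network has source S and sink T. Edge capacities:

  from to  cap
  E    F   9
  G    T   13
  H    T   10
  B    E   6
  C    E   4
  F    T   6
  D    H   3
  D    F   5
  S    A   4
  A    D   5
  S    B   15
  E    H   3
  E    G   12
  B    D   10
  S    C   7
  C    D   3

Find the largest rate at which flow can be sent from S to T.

18

Augment S→A→D→F→T: bottleneck 4, flow now 4.
Augment S→B→D→F→T: bottleneck 1, flow now 5.
Augment S→B→D→H→T: bottleneck 3, flow now 8.
Augment S→B→E→F→T: bottleneck 1, flow now 9.
Augment S→B→E→G→T: bottleneck 5, flow now 14.
Augment S→C→E→G→T: bottleneck 4, flow now 18.
No augmenting path remains; maximum flow = 18.
In the residual graph, reachable from S: {S, A, B, C, D}.
Min-cut edges: B→E (6), C→E (4), D→F (5), D→H (3); capacity 6 + 4 + 5 + 3 = 18.
This cut is saturated, so no flow can exceed 18.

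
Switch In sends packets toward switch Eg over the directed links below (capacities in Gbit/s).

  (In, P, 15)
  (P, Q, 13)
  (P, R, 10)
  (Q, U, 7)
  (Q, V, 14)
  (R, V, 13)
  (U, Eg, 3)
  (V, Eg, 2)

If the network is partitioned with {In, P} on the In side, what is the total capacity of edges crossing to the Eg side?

23

Edges leaving {In, P}: P→Q (13), P→R (10).
Cut capacity = 13 + 10 = 23.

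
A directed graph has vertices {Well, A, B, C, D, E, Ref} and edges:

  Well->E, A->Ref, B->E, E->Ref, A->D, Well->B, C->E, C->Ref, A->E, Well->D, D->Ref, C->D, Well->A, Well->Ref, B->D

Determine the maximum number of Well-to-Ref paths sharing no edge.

Assign every edge capacity 1; by Menger, the answer equals the max flow.
Path Well→Ref (+1); total 1.
Path Well→A→Ref (+1); total 2.
Path Well→D→Ref (+1); total 3.
Path Well→E→Ref (+1); total 4.
No residual Well→Ref path; max flow = 4.
Certifying cut of size 4: {D→Ref, E→Ref, Well→A, Well→Ref}.

4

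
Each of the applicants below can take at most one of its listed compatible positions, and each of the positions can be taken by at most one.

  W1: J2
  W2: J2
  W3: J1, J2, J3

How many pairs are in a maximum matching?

2

Unit-capacity flow: source→left, listed edges, right→sink; max matching = max flow.
Augmenting path W1→J2 (+1); matched 1.
Augmenting path W3→J1 (+1); matched 2.
No augmenting path remains; maximum matching = 2.
König certificate: {W3, J2} is a vertex cover of size 2 (every listed pair touches it), so no matching can be larger.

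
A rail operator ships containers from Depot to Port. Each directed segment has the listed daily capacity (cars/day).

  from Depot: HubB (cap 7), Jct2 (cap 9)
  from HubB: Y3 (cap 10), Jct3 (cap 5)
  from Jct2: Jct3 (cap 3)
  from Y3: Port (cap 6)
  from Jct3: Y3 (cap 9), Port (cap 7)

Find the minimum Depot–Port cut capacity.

10

Augment Depot→HubB→Y3→Port: bottleneck 6, flow now 6.
Augment Depot→HubB→Jct3→Port: bottleneck 1, flow now 7.
Augment Depot→Jct2→Jct3→Port: bottleneck 3, flow now 10.
No augmenting path remains; maximum flow = 10.
By max-flow min-cut, the minimum cut capacity equals the max flow.
In the residual graph, reachable from Depot: {Depot, Jct2}.
Min-cut edges: Depot→HubB (7), Jct2→Jct3 (3); capacity 7 + 3 = 10.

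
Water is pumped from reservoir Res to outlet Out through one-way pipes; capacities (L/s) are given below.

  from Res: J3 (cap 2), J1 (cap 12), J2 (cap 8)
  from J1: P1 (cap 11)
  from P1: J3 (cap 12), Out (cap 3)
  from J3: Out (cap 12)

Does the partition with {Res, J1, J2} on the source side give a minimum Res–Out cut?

Yes — it is a minimum cut (capacity 13).

Given cut capacity: 2 + 11 = 13.
Augment Res→J3→Out: bottleneck 2, flow now 2.
Augment Res→J1→P1→Out: bottleneck 3, flow now 5.
Augment Res→J1→P1→J3→Out: bottleneck 8, flow now 13.
No augmenting path remains; maximum flow = 13.
Cut capacity 13 equals the max flow, so it is a minimum cut.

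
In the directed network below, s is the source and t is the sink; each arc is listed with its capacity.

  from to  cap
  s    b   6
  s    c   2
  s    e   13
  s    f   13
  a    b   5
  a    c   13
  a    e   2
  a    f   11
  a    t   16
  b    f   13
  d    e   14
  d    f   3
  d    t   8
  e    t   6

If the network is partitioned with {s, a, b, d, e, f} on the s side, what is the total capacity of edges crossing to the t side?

Edges leaving {s, a, b, d, e, f}: s→c (2), a→c (13), a→t (16), d→t (8), e→t (6).
Cut capacity = 2 + 13 + 16 + 8 + 6 = 45.

45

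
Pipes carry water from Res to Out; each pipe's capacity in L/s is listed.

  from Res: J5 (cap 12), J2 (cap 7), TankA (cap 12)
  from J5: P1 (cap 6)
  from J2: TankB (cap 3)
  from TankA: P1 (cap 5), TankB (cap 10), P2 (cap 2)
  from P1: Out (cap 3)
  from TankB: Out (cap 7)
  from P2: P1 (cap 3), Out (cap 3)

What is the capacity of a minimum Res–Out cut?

Augment Res→J5→P1→Out: bottleneck 3, flow now 3.
Augment Res→J2→TankB→Out: bottleneck 3, flow now 6.
Augment Res→TankA→TankB→Out: bottleneck 4, flow now 10.
Augment Res→TankA→P2→Out: bottleneck 2, flow now 12.
No augmenting path remains; maximum flow = 12.
By max-flow min-cut, the minimum cut capacity equals the max flow.
In the residual graph, reachable from Res: {Res, J5, J2, TankA, P1, TankB}.
Min-cut edges: TankA→P2 (2), P1→Out (3), TankB→Out (7); capacity 2 + 3 + 7 = 12.

12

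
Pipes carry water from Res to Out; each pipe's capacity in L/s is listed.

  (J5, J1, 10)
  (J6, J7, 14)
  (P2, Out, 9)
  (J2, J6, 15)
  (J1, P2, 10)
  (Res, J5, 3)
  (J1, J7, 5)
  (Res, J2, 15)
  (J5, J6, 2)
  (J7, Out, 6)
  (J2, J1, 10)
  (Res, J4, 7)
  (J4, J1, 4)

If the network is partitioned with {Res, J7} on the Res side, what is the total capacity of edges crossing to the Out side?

Edges leaving {Res, J7}: Res→J4 (7), Res→J2 (15), Res→J5 (3), J7→Out (6).
Cut capacity = 7 + 15 + 3 + 6 = 31.

31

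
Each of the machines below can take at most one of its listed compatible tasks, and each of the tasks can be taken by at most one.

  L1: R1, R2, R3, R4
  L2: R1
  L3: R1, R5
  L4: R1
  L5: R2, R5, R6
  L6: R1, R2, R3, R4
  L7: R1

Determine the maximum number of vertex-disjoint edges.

Unit-capacity flow: source→left, listed edges, right→sink; max matching = max flow.
Augmenting path L1→R1 (+1); matched 1.
Augmenting path L3→R5 (+1); matched 2.
Augmenting path L5→R2 (+1); matched 3.
Augmenting path L6→R3 (+1); matched 4.
Augmenting path L2→R1→L1→R4 (+1); matched 5.
No augmenting path remains; maximum matching = 5.
König certificate: {L1, L3, L5, L6, R1} is a vertex cover of size 5 (every listed pair touches it), so no matching can be larger.

5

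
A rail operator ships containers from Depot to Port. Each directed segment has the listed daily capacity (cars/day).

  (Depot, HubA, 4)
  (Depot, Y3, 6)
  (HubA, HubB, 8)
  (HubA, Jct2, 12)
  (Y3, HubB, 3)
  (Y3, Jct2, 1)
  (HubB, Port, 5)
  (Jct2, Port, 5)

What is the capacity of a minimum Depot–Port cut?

8

Augment Depot→HubA→HubB→Port: bottleneck 4, flow now 4.
Augment Depot→Y3→HubB→Port: bottleneck 1, flow now 5.
Augment Depot→Y3→Jct2→Port: bottleneck 1, flow now 6.
Augment Depot→Y3→HubB→HubA→Jct2→Port: bottleneck 2, flow now 8. (uses reverse residual edge)
No augmenting path remains; maximum flow = 8.
By max-flow min-cut, the minimum cut capacity equals the max flow.
In the residual graph, reachable from Depot: {Depot, Y3}.
Min-cut edges: Depot→HubA (4), Y3→HubB (3), Y3→Jct2 (1); capacity 4 + 3 + 1 = 8.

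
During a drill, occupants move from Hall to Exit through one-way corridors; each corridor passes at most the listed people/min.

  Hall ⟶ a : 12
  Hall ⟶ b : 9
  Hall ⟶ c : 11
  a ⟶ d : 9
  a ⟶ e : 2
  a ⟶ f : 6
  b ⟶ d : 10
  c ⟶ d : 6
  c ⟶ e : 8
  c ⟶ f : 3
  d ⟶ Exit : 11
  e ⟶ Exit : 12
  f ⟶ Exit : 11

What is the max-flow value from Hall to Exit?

30

Augment Hall→a→d→Exit: bottleneck 9, flow now 9.
Augment Hall→a→e→Exit: bottleneck 2, flow now 11.
Augment Hall→a→f→Exit: bottleneck 1, flow now 12.
Augment Hall→b→d→Exit: bottleneck 2, flow now 14.
Augment Hall→c→e→Exit: bottleneck 8, flow now 22.
Augment Hall→c→f→Exit: bottleneck 3, flow now 25.
Augment Hall→b→d→a→f→Exit: bottleneck 5, flow now 30. (uses reverse residual edge)
No augmenting path remains; maximum flow = 30.
In the residual graph, reachable from Hall: {Hall, a, b, d}.
Min-cut edges: Hall→c (11), a→e (2), a→f (6), d→Exit (11); capacity 11 + 2 + 6 + 11 = 30.
This cut is saturated, so no flow can exceed 30.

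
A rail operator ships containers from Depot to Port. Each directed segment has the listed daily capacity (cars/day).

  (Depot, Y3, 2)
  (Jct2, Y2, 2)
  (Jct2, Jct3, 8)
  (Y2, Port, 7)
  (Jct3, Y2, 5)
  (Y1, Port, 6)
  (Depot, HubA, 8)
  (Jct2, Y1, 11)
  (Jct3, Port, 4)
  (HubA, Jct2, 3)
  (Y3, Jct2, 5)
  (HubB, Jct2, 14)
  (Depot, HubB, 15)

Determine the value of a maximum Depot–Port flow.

16

Augment Depot→Y3→Jct2→Jct3→Port: bottleneck 2, flow now 2.
Augment Depot→HubA→Jct2→Jct3→Port: bottleneck 2, flow now 4.
Augment Depot→HubA→Jct2→Y1→Port: bottleneck 1, flow now 5.
Augment Depot→HubB→Jct2→Y1→Port: bottleneck 5, flow now 10.
Augment Depot→HubB→Jct2→Y2→Port: bottleneck 2, flow now 12.
Augment Depot→HubB→Jct2→Jct3→Y2→Port: bottleneck 4, flow now 16.
No augmenting path remains; maximum flow = 16.
In the residual graph, reachable from Depot: {Depot, Y3, HubA, HubB, Jct2, Y1}.
Min-cut edges: Jct2→Jct3 (8), Jct2→Y2 (2), Y1→Port (6); capacity 8 + 2 + 6 = 16.
This cut is saturated, so no flow can exceed 16.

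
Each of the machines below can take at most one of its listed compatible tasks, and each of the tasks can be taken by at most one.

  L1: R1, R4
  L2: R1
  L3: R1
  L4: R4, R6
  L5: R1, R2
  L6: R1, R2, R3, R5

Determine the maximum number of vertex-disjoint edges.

Unit-capacity flow: source→left, listed edges, right→sink; max matching = max flow.
Augmenting path L1→R1 (+1); matched 1.
Augmenting path L4→R4 (+1); matched 2.
Augmenting path L5→R2 (+1); matched 3.
Augmenting path L6→R3 (+1); matched 4.
Augmenting path L2→R1→L1→R4→L4→R6 (+1); matched 5.
No augmenting path remains; maximum matching = 5.
König certificate: {L1, L4, L5, L6, R1} is a vertex cover of size 5 (every listed pair touches it), so no matching can be larger.

5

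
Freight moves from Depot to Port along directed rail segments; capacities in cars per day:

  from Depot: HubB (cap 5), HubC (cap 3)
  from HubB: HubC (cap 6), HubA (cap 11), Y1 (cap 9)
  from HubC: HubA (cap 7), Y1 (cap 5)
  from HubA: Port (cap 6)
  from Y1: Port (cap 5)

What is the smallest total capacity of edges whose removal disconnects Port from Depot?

Augment Depot→HubB→HubA→Port: bottleneck 5, flow now 5.
Augment Depot→HubC→HubA→Port: bottleneck 1, flow now 6.
Augment Depot→HubC→Y1→Port: bottleneck 2, flow now 8.
No augmenting path remains; maximum flow = 8.
By max-flow min-cut, the minimum cut capacity equals the max flow.
In the residual graph, reachable from Depot: {Depot}.
Min-cut edges: Depot→HubB (5), Depot→HubC (3); capacity 5 + 3 = 8.

8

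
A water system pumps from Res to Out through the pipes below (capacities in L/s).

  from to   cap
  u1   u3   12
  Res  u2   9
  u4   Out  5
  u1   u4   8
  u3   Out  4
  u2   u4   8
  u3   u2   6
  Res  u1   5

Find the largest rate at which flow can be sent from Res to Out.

9

Augment Res→u1→u3→Out: bottleneck 4, flow now 4.
Augment Res→u1→u4→Out: bottleneck 1, flow now 5.
Augment Res→u2→u4→Out: bottleneck 4, flow now 9.
No augmenting path remains; maximum flow = 9.
In the residual graph, reachable from Res: {Res, u1, u2, u3, u4}.
Min-cut edges: u3→Out (4), u4→Out (5); capacity 4 + 5 = 9.
This cut is saturated, so no flow can exceed 9.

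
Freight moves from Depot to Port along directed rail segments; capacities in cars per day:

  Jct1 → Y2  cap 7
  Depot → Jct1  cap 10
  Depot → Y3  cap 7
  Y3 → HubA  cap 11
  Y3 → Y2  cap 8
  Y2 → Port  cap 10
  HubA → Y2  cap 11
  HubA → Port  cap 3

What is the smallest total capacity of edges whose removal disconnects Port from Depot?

13

Augment Depot→Y3→Y2→Port: bottleneck 7, flow now 7.
Augment Depot→Jct1→Y2→Port: bottleneck 3, flow now 10.
Augment Depot→Jct1→Y2→Y3→HubA→Port: bottleneck 3, flow now 13. (uses reverse residual edge)
No augmenting path remains; maximum flow = 13.
By max-flow min-cut, the minimum cut capacity equals the max flow.
In the residual graph, reachable from Depot: {Depot, Y3, Jct1, Y2, HubA}.
Min-cut edges: Y2→Port (10), HubA→Port (3); capacity 10 + 3 = 13.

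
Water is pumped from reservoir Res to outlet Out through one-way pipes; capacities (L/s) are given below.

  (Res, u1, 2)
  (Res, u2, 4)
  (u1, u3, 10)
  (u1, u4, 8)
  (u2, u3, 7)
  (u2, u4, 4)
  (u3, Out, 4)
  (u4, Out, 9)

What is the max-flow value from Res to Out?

6

Augment Res→u1→u3→Out: bottleneck 2, flow now 2.
Augment Res→u2→u3→Out: bottleneck 2, flow now 4.
Augment Res→u2→u4→Out: bottleneck 2, flow now 6.
No augmenting path remains; maximum flow = 6.
In the residual graph, reachable from Res: {Res}.
Min-cut edges: Res→u1 (2), Res→u2 (4); capacity 2 + 4 = 6.
This cut is saturated, so no flow can exceed 6.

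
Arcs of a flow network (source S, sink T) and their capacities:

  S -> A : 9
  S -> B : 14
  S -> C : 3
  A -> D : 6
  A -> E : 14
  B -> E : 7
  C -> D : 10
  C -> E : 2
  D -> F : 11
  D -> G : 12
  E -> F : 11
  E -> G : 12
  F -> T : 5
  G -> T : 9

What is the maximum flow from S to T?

Augment S→A→D→F→T: bottleneck 5, flow now 5.
Augment S→A→D→G→T: bottleneck 1, flow now 6.
Augment S→A→E→G→T: bottleneck 3, flow now 9.
Augment S→B→E→G→T: bottleneck 5, flow now 14.
No augmenting path remains; maximum flow = 14.
In the residual graph, reachable from S: {S, A, B, C, D, E, F, G}.
Min-cut edges: F→T (5), G→T (9); capacity 5 + 9 = 14.
This cut is saturated, so no flow can exceed 14.

14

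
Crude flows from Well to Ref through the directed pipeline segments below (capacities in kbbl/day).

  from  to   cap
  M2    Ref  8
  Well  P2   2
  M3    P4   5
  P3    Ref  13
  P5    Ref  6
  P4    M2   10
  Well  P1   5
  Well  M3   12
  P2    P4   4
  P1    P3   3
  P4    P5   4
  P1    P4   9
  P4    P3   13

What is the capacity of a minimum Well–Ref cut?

Augment Well→P1→P3→Ref: bottleneck 3, flow now 3.
Augment Well→M3→P4→P5→Ref: bottleneck 4, flow now 7.
Augment Well→M3→P4→P3→Ref: bottleneck 1, flow now 8.
Augment Well→P2→P4→P3→Ref: bottleneck 2, flow now 10.
Augment Well→P1→P4→P3→Ref: bottleneck 2, flow now 12.
No augmenting path remains; maximum flow = 12.
By max-flow min-cut, the minimum cut capacity equals the max flow.
In the residual graph, reachable from Well: {Well, M3}.
Min-cut edges: Well→P2 (2), Well→P1 (5), M3→P4 (5); capacity 2 + 5 + 5 = 12.

12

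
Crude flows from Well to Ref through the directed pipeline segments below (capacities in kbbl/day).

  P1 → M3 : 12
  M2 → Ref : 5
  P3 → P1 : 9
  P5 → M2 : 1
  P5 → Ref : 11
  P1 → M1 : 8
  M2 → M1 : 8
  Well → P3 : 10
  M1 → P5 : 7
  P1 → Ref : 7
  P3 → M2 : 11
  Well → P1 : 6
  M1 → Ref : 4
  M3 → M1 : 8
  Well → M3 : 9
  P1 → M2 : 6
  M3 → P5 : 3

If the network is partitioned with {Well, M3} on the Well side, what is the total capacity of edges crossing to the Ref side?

Edges leaving {Well, M3}: Well→P3 (10), Well→P1 (6), M3→M1 (8), M3→P5 (3).
Cut capacity = 10 + 6 + 8 + 3 = 27.

27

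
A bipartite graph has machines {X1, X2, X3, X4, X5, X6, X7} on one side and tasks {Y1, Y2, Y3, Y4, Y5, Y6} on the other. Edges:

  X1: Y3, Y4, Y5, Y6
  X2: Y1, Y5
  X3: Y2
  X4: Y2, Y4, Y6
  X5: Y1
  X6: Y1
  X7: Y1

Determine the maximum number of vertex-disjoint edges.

5

Unit-capacity flow: source→left, listed edges, right→sink; max matching = max flow.
Augmenting path X1→Y3 (+1); matched 1.
Augmenting path X2→Y1 (+1); matched 2.
Augmenting path X3→Y2 (+1); matched 3.
Augmenting path X4→Y4 (+1); matched 4.
Augmenting path X5→Y1→X2→Y5 (+1); matched 5.
No augmenting path remains; maximum matching = 5.
König certificate: {X1, X2, X3, X4, Y1} is a vertex cover of size 5 (every listed pair touches it), so no matching can be larger.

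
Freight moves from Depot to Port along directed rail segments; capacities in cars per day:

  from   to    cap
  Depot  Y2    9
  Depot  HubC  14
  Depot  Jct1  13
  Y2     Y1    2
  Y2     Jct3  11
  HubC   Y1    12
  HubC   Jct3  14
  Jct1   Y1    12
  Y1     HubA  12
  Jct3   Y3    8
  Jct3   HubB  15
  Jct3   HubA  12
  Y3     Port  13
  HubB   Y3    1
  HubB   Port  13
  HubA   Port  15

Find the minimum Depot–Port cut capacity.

35

Augment Depot→Y2→Y1→HubA→Port: bottleneck 2, flow now 2.
Augment Depot→Y2→Jct3→Y3→Port: bottleneck 7, flow now 9.
Augment Depot→HubC→Y1→HubA→Port: bottleneck 10, flow now 19.
Augment Depot→HubC→Jct3→Y3→Port: bottleneck 1, flow now 20.
Augment Depot→HubC→Jct3→HubB→Port: bottleneck 3, flow now 23.
Augment Depot→Jct1→Y1→Y2→Jct3→HubB→Port: bottleneck 2, flow now 25. (uses reverse residual edge)
Augment Depot→Jct1→Y1→HubC→Jct3→HubB→Port: bottleneck 8, flow now 33. (uses reverse residual edge)
Augment Depot→Jct1→Y1→HubC→Jct3→HubA→Port: bottleneck 2, flow now 35. (uses reverse residual edge)
No augmenting path remains; maximum flow = 35.
By max-flow min-cut, the minimum cut capacity equals the max flow.
In the residual graph, reachable from Depot: {Depot, Jct1}.
Min-cut edges: Depot→Y2 (9), Depot→HubC (14), Jct1→Y1 (12); capacity 9 + 14 + 12 = 35.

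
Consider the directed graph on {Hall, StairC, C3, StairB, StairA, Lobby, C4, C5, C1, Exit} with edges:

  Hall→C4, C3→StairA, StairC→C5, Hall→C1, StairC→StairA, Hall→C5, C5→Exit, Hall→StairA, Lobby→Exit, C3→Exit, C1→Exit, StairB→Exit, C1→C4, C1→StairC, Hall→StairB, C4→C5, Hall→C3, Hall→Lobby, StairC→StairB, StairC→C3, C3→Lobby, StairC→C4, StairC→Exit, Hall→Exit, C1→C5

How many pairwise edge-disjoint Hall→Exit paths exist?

Assign every edge capacity 1; by Menger, the answer equals the max flow.
Path Hall→Exit (+1); total 1.
Path Hall→C3→Exit (+1); total 2.
Path Hall→StairB→Exit (+1); total 3.
Path Hall→Lobby→Exit (+1); total 4.
Path Hall→C5→Exit (+1); total 5.
Path Hall→C1→Exit (+1); total 6.
No residual Hall→Exit path; max flow = 6.
Certifying cut of size 6: {C5→Exit, Hall→C1, Hall→C3, Hall→Exit, Hall→Lobby, Hall→StairB}.

6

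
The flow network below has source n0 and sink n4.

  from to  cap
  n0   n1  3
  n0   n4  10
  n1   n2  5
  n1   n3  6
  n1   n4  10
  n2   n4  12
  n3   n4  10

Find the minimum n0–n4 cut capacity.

Augment n0→n4: bottleneck 10, flow now 10.
Augment n0→n1→n4: bottleneck 3, flow now 13.
No augmenting path remains; maximum flow = 13.
By max-flow min-cut, the minimum cut capacity equals the max flow.
In the residual graph, reachable from n0: {n0}.
Min-cut edges: n0→n1 (3), n0→n4 (10); capacity 3 + 10 = 13.

13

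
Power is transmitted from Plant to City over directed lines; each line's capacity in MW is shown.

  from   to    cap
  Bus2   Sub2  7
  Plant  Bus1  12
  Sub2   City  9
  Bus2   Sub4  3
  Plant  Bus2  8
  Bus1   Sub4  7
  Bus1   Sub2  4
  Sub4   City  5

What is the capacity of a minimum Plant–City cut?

14

Augment Plant→Bus1→Sub2→City: bottleneck 4, flow now 4.
Augment Plant→Bus1→Sub4→City: bottleneck 5, flow now 9.
Augment Plant→Bus2→Sub2→City: bottleneck 5, flow now 14.
No augmenting path remains; maximum flow = 14.
By max-flow min-cut, the minimum cut capacity equals the max flow.
In the residual graph, reachable from Plant: {Plant, Bus1, Bus2, Sub2, Sub4}.
Min-cut edges: Sub2→City (9), Sub4→City (5); capacity 9 + 5 = 14.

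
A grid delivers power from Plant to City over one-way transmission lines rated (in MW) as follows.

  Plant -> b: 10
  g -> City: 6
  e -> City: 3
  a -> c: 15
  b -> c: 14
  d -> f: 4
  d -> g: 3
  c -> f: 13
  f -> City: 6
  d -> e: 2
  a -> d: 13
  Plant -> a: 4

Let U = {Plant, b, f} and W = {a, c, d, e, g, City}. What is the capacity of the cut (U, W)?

24

Edges leaving {Plant, b, f}: Plant→a (4), b→c (14), f→City (6).
Cut capacity = 4 + 14 + 6 = 24.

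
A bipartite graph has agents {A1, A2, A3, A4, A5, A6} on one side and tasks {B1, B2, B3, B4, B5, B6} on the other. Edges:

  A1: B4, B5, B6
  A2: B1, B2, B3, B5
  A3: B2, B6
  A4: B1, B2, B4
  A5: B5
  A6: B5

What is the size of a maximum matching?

5

Unit-capacity flow: source→left, listed edges, right→sink; max matching = max flow.
Augmenting path A1→B4 (+1); matched 1.
Augmenting path A2→B1 (+1); matched 2.
Augmenting path A3→B2 (+1); matched 3.
Augmenting path A5→B5 (+1); matched 4.
Augmenting path A4→B1→A2→B3 (+1); matched 5.
No augmenting path remains; maximum matching = 5.
König certificate: {A1, A2, A3, A4, B5} is a vertex cover of size 5 (every listed pair touches it), so no matching can be larger.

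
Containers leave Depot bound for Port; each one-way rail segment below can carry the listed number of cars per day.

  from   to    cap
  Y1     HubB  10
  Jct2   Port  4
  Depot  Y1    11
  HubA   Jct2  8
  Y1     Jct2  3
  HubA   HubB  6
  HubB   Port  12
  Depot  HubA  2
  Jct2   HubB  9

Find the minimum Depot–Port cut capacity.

Augment Depot→HubA→HubB→Port: bottleneck 2, flow now 2.
Augment Depot→Y1→HubB→Port: bottleneck 10, flow now 12.
Augment Depot→Y1→Jct2→Port: bottleneck 1, flow now 13.
No augmenting path remains; maximum flow = 13.
By max-flow min-cut, the minimum cut capacity equals the max flow.
In the residual graph, reachable from Depot: {Depot}.
Min-cut edges: Depot→HubA (2), Depot→Y1 (11); capacity 2 + 11 = 13.

13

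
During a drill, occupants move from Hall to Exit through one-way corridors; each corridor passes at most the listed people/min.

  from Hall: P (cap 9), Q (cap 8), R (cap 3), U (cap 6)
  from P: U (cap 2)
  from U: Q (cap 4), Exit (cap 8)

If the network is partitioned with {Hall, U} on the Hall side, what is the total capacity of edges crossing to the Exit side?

Edges leaving {Hall, U}: Hall→P (9), Hall→Q (8), Hall→R (3), U→Q (4), U→Exit (8).
Cut capacity = 9 + 8 + 3 + 4 + 8 = 32.

32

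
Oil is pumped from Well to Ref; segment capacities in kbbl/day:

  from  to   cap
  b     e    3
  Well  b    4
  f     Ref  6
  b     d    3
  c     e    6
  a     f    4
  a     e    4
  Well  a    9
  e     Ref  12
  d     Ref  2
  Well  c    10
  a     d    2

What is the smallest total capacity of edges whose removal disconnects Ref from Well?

18

Augment Well→a→d→Ref: bottleneck 2, flow now 2.
Augment Well→a→e→Ref: bottleneck 4, flow now 6.
Augment Well→a→f→Ref: bottleneck 3, flow now 9.
Augment Well→b→e→Ref: bottleneck 3, flow now 12.
Augment Well→c→e→Ref: bottleneck 5, flow now 17.
Augment Well→b→d→a→f→Ref: bottleneck 1, flow now 18. (uses reverse residual edge)
No augmenting path remains; maximum flow = 18.
By max-flow min-cut, the minimum cut capacity equals the max flow.
In the residual graph, reachable from Well: {Well, a, b, c, d, e}.
Min-cut edges: a→f (4), d→Ref (2), e→Ref (12); capacity 4 + 2 + 12 = 18.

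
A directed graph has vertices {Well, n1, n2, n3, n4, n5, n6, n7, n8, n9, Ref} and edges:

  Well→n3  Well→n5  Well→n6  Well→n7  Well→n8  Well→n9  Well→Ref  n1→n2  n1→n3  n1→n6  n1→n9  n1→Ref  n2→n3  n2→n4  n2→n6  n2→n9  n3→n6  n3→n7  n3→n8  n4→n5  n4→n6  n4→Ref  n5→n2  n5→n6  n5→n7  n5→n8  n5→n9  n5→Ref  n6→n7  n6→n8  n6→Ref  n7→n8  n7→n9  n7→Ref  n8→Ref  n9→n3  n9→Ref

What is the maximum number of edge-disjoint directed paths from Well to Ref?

6

Assign every edge capacity 1; by Menger, the answer equals the max flow.
Path Well→Ref (+1); total 1.
Path Well→n5→Ref (+1); total 2.
Path Well→n6→Ref (+1); total 3.
Path Well→n7→Ref (+1); total 4.
Path Well→n8→Ref (+1); total 5.
Path Well→n9→Ref (+1); total 6.
No residual Well→Ref path; max flow = 6.
Certifying cut of size 6: {Well→Ref, Well→n5, n6→Ref, n7→Ref, n8→Ref, n9→Ref}.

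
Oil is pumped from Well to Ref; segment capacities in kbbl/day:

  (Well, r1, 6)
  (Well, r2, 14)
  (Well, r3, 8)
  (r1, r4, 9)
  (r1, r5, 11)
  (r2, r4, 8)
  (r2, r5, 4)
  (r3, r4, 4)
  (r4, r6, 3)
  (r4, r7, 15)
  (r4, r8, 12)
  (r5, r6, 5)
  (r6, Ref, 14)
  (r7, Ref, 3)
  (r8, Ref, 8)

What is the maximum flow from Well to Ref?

19

Augment Well→r1→r4→r6→Ref: bottleneck 3, flow now 3.
Augment Well→r1→r4→r7→Ref: bottleneck 3, flow now 6.
Augment Well→r2→r4→r8→Ref: bottleneck 8, flow now 14.
Augment Well→r2→r5→r6→Ref: bottleneck 4, flow now 18.
Augment Well→r3→r4→r1→r5→r6→Ref: bottleneck 1, flow now 19. (uses reverse residual edge)
No augmenting path remains; maximum flow = 19.
In the residual graph, reachable from Well: {Well, r1, r2, r3, r4, r5, r7, r8}.
Min-cut edges: r4→r6 (3), r5→r6 (5), r7→Ref (3), r8→Ref (8); capacity 3 + 5 + 3 + 8 = 19.
This cut is saturated, so no flow can exceed 19.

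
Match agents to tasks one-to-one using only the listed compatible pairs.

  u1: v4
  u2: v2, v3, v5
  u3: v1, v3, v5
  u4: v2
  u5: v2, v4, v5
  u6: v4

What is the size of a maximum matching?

5

Unit-capacity flow: source→left, listed edges, right→sink; max matching = max flow.
Augmenting path u1→v4 (+1); matched 1.
Augmenting path u2→v2 (+1); matched 2.
Augmenting path u3→v1 (+1); matched 3.
Augmenting path u5→v5 (+1); matched 4.
Augmenting path u4→v2→u2→v3 (+1); matched 5.
No augmenting path remains; maximum matching = 5.
König certificate: {u2, u3, u4, u5, v4} is a vertex cover of size 5 (every listed pair touches it), so no matching can be larger.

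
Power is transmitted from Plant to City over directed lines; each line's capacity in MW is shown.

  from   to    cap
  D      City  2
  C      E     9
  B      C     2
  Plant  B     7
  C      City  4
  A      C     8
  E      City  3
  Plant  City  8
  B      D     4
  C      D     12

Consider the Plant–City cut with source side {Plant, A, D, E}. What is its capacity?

Edges leaving {Plant, A, D, E}: Plant→B (7), Plant→City (8), A→C (8), D→City (2), E→City (3).
Cut capacity = 7 + 8 + 8 + 2 + 3 = 28.

28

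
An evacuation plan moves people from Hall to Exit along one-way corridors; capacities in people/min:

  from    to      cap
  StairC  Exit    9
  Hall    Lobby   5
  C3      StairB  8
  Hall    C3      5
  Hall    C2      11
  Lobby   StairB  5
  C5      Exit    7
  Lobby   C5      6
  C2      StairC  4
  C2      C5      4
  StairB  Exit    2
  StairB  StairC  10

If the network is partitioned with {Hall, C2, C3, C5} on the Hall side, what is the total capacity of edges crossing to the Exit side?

Edges leaving {Hall, C2, C3, C5}: Hall→Lobby (5), C2→StairC (4), C3→StairB (8), C5→Exit (7).
Cut capacity = 5 + 4 + 8 + 7 = 24.

24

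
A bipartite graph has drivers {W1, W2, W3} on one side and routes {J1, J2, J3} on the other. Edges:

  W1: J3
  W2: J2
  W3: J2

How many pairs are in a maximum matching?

2

Unit-capacity flow: source→left, listed edges, right→sink; max matching = max flow.
Augmenting path W1→J3 (+1); matched 1.
Augmenting path W2→J2 (+1); matched 2.
No augmenting path remains; maximum matching = 2.
König certificate: {W1, J2} is a vertex cover of size 2 (every listed pair touches it), so no matching can be larger.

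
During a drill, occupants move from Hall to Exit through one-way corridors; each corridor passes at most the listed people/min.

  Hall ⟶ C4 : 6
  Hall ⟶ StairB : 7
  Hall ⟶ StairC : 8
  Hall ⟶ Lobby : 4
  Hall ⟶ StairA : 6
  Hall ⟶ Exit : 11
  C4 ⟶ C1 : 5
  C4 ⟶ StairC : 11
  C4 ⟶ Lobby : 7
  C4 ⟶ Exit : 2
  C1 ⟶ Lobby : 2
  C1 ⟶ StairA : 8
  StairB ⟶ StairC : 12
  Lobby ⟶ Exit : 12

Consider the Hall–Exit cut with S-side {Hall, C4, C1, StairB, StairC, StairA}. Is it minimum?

No — its capacity is 26, but the minimum cut has capacity 21.

Given cut capacity: 4 + 11 + 7 + 2 + 2 = 26.
Augment Hall→Exit: bottleneck 11, flow now 11.
Augment Hall→C4→Exit: bottleneck 2, flow now 13.
Augment Hall→Lobby→Exit: bottleneck 4, flow now 17.
Augment Hall→C4→Lobby→Exit: bottleneck 4, flow now 21.
No augmenting path remains; maximum flow = 21.
In the residual graph, reachable from Hall: {Hall, StairB, StairC, StairA}.
Min-cut edges: Hall→C4 (6), Hall→Lobby (4), Hall→Exit (11); capacity 6 + 4 + 11 = 21.
Cut capacity 26 exceeds the max flow 21, so it is not minimum.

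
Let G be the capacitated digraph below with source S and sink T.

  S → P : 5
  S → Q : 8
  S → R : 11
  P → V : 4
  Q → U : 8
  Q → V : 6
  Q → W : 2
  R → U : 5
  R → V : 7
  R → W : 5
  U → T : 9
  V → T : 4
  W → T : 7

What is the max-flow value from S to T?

Augment S→P→V→T: bottleneck 4, flow now 4.
Augment S→Q→U→T: bottleneck 8, flow now 12.
Augment S→R→U→T: bottleneck 1, flow now 13.
Augment S→R→W→T: bottleneck 5, flow now 18.
Augment S→R→U→Q→W→T: bottleneck 2, flow now 20. (uses reverse residual edge)
No augmenting path remains; maximum flow = 20.
In the residual graph, reachable from S: {S, P, Q, R, U, V}.
Min-cut edges: Q→W (2), R→W (5), U→T (9), V→T (4); capacity 2 + 5 + 9 + 4 = 20.
This cut is saturated, so no flow can exceed 20.

20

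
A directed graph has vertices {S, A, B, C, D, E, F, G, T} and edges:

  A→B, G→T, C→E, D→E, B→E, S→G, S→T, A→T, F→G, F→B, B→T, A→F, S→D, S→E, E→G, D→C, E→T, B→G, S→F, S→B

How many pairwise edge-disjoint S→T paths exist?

4

Assign every edge capacity 1; by Menger, the answer equals the max flow.
Path S→T (+1); total 1.
Path S→B→T (+1); total 2.
Path S→E→T (+1); total 3.
Path S→G→T (+1); total 4.
No residual S→T path; max flow = 4.
Certifying cut of size 4: {B→T, E→T, G→T, S→T}.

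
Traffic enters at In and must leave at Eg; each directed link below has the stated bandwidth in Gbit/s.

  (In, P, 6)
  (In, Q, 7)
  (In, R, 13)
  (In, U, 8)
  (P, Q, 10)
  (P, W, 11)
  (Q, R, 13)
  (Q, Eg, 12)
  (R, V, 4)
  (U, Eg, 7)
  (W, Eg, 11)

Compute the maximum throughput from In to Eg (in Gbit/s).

Augment In→Q→Eg: bottleneck 7, flow now 7.
Augment In→U→Eg: bottleneck 7, flow now 14.
Augment In→P→Q→Eg: bottleneck 5, flow now 19.
Augment In→P→W→Eg: bottleneck 1, flow now 20.
No augmenting path remains; maximum flow = 20.
In the residual graph, reachable from In: {In, R, U, V}.
Min-cut edges: In→P (6), In→Q (7), U→Eg (7); capacity 6 + 7 + 7 = 20.
This cut is saturated, so no flow can exceed 20.

20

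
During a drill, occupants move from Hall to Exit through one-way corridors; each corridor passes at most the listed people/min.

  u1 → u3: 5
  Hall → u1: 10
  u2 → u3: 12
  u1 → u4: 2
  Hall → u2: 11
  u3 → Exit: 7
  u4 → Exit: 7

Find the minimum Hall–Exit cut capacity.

Augment Hall→u1→u3→Exit: bottleneck 5, flow now 5.
Augment Hall→u1→u4→Exit: bottleneck 2, flow now 7.
Augment Hall→u2→u3→Exit: bottleneck 2, flow now 9.
No augmenting path remains; maximum flow = 9.
By max-flow min-cut, the minimum cut capacity equals the max flow.
In the residual graph, reachable from Hall: {Hall, u1, u2, u3}.
Min-cut edges: u1→u4 (2), u3→Exit (7); capacity 2 + 7 = 9.

9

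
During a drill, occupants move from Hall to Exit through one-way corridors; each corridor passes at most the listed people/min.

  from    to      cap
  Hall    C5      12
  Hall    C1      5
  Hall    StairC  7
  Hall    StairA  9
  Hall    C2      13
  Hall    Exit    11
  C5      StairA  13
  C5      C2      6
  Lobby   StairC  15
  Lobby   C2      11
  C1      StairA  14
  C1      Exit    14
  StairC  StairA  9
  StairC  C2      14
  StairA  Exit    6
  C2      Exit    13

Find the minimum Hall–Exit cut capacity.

35

Augment Hall→Exit: bottleneck 11, flow now 11.
Augment Hall→C1→Exit: bottleneck 5, flow now 16.
Augment Hall→StairA→Exit: bottleneck 6, flow now 22.
Augment Hall→C2→Exit: bottleneck 13, flow now 35.
No augmenting path remains; maximum flow = 35.
By max-flow min-cut, the minimum cut capacity equals the max flow.
In the residual graph, reachable from Hall: {Hall, C5, StairC, StairA, C2}.
Min-cut edges: Hall→C1 (5), Hall→Exit (11), StairA→Exit (6), C2→Exit (13); capacity 5 + 11 + 6 + 13 = 35.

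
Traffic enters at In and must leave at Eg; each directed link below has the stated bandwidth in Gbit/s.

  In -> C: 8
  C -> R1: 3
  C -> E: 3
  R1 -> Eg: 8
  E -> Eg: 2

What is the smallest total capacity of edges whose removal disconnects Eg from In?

5

Augment In→C→R1→Eg: bottleneck 3, flow now 3.
Augment In→C→E→Eg: bottleneck 2, flow now 5.
No augmenting path remains; maximum flow = 5.
By max-flow min-cut, the minimum cut capacity equals the max flow.
In the residual graph, reachable from In: {In, C, E}.
Min-cut edges: C→R1 (3), E→Eg (2); capacity 3 + 2 = 5.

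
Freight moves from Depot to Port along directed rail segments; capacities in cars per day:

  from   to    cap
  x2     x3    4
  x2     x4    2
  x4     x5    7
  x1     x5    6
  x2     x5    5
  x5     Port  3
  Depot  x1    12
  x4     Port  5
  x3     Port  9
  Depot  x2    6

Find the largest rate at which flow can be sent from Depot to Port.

Augment Depot→x1→x5→Port: bottleneck 3, flow now 3.
Augment Depot→x2→x3→Port: bottleneck 4, flow now 7.
Augment Depot→x2→x4→Port: bottleneck 2, flow now 9.
No augmenting path remains; maximum flow = 9.
In the residual graph, reachable from Depot: {Depot, x1, x5}.
Min-cut edges: Depot→x2 (6), x5→Port (3); capacity 6 + 3 = 9.
This cut is saturated, so no flow can exceed 9.

9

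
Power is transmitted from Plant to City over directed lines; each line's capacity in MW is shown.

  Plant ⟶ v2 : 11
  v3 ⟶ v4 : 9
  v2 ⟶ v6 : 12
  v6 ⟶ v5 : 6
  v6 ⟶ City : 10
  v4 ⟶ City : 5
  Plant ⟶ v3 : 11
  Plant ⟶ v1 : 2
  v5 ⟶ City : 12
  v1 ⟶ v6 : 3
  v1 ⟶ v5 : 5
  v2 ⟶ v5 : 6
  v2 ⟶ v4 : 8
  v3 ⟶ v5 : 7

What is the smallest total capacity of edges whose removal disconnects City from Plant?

24

Augment Plant→v1→v5→City: bottleneck 2, flow now 2.
Augment Plant→v2→v4→City: bottleneck 5, flow now 7.
Augment Plant→v2→v5→City: bottleneck 6, flow now 13.
Augment Plant→v3→v5→City: bottleneck 4, flow now 17.
Augment Plant→v3→v4→v2→v6→City: bottleneck 5, flow now 22. (uses reverse residual edge)
Augment Plant→v3→v5→v1→v6→City: bottleneck 2, flow now 24. (uses reverse residual edge)
No augmenting path remains; maximum flow = 24.
By max-flow min-cut, the minimum cut capacity equals the max flow.
In the residual graph, reachable from Plant: {Plant}.
Min-cut edges: Plant→v1 (2), Plant→v2 (11), Plant→v3 (11); capacity 2 + 11 + 11 = 24.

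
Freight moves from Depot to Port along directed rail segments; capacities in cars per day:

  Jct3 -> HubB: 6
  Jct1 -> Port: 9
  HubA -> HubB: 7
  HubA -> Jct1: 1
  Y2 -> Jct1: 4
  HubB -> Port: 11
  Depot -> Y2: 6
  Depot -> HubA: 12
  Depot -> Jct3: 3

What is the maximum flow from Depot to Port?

Augment Depot→Y2→Jct1→Port: bottleneck 4, flow now 4.
Augment Depot→Jct3→HubB→Port: bottleneck 3, flow now 7.
Augment Depot→HubA→Jct1→Port: bottleneck 1, flow now 8.
Augment Depot→HubA→HubB→Port: bottleneck 7, flow now 15.
No augmenting path remains; maximum flow = 15.
In the residual graph, reachable from Depot: {Depot, Y2, HubA}.
Min-cut edges: Depot→Jct3 (3), Y2→Jct1 (4), HubA→Jct1 (1), HubA→HubB (7); capacity 3 + 4 + 1 + 7 = 15.
This cut is saturated, so no flow can exceed 15.

15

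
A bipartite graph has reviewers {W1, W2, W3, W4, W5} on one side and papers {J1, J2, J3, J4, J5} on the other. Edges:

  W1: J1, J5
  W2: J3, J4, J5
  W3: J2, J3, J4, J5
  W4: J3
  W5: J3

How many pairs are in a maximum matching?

4

Unit-capacity flow: source→left, listed edges, right→sink; max matching = max flow.
Augmenting path W1→J1 (+1); matched 1.
Augmenting path W2→J3 (+1); matched 2.
Augmenting path W3→J2 (+1); matched 3.
Augmenting path W4→J3→W2→J4 (+1); matched 4.
No augmenting path remains; maximum matching = 4.
König certificate: {W1, W2, W3, J3} is a vertex cover of size 4 (every listed pair touches it), so no matching can be larger.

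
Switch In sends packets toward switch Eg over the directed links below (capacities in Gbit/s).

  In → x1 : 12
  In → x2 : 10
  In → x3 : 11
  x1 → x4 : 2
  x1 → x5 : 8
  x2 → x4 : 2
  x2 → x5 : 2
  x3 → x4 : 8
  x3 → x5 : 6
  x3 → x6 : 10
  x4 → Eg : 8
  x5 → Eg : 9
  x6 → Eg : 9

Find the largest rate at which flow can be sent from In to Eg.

Augment In→x1→x4→Eg: bottleneck 2, flow now 2.
Augment In→x1→x5→Eg: bottleneck 8, flow now 10.
Augment In→x2→x4→Eg: bottleneck 2, flow now 12.
Augment In→x2→x5→Eg: bottleneck 1, flow now 13.
Augment In→x3→x4→Eg: bottleneck 4, flow now 17.
Augment In→x3→x6→Eg: bottleneck 7, flow now 24.
No augmenting path remains; maximum flow = 24.
In the residual graph, reachable from In: {In, x1, x2, x5}.
Min-cut edges: In→x3 (11), x1→x4 (2), x2→x4 (2), x5→Eg (9); capacity 11 + 2 + 2 + 9 = 24.
This cut is saturated, so no flow can exceed 24.

24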